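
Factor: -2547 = -1*3^2*283^1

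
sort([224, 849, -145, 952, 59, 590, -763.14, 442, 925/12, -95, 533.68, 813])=[-763.14, -145, -95, 59, 925/12, 224, 442, 533.68, 590, 813, 849, 952]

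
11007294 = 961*11454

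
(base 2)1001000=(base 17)44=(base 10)72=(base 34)24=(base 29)2e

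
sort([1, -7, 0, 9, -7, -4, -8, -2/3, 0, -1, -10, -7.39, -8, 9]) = [-10, -8, -8, -7.39, -7, -7, -4, -1, -2/3, 0, 0, 1, 9, 9]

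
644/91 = 7 + 1/13 ≈ 7.08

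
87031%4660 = 3151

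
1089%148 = 53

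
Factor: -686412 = -1*2^2*3^2*23^1*829^1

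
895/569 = 1 + 326/569 ≈ 1.57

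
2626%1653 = 973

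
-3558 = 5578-9136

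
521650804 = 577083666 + -55432862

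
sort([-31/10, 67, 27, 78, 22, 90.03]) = [-31/10, 22, 27, 67, 78, 90.03]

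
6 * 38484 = 230904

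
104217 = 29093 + 75124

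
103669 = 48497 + 55172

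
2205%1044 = 117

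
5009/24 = 208 + 17/24 ≈ 208.71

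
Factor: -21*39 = -1*3^2*7^1*13^1 = -819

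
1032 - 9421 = -8389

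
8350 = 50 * 167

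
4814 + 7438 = 12252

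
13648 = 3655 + 9993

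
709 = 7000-6291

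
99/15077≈0.00657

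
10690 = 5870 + 4820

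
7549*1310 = 9889190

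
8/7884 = 2/1971 ≈ 0.00101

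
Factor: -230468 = -1*2^2*7^1*8231^1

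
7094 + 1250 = 8344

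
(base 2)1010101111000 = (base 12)3220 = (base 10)5496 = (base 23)a8m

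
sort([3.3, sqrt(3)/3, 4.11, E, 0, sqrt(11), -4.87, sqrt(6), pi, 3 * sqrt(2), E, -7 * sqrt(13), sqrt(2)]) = [-7 * sqrt(13), -4.87, 0, sqrt(3)/3, sqrt(2), sqrt(6), E, E, pi, 3.3, sqrt(11), 4.11, 3 * sqrt(2)]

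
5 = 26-21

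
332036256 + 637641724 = 969677980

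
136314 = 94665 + 41649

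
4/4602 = 2/2301≈0.000869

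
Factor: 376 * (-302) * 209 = -1 * 2^4 * 11^1 * 19^1 * 47^1 * 151^1 = -23732368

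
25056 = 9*2784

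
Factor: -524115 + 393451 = -1 * 2^3 * 16333^1 = -130664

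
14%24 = 14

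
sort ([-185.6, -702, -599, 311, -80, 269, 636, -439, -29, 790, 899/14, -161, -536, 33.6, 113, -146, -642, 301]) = [-702, -642, -599, -536, -439, -185.6, -161, -146, -80, -29, 33.6, 899/14, 113, 269, 301, 311, 636, 790]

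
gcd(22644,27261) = 9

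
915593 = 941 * 973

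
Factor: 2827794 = 2^1 * 3^1 * 471299^1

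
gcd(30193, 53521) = 1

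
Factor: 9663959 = 73^1 * 132383^1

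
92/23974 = 46/11987 ≈ 0.00384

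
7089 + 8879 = 15968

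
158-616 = -458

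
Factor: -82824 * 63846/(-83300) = 2^2 * 3^3 * 5^(-2) * 7^(-1) * 29^1 * 3547^1 = 11109204/175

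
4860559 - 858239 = 4002320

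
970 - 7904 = -6934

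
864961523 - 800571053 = 64390470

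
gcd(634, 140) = 2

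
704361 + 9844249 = 10548610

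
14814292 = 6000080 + 8814212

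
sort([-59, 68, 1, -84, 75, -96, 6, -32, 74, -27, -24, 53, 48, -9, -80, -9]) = [-96, -84, -80, -59, -32, -27, -24, -9, -9, 1, 6, 48, 53, 68, 74, 75]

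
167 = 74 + 93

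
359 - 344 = 15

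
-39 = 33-72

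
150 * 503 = 75450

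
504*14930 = 7524720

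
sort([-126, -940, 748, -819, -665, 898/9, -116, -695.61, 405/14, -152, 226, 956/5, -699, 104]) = [-940, -819, -699, -695.61, -665, -152, -126, -116, 405/14, 898/9, 104, 956/5, 226, 748]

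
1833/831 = 611/277 ≈ 2.21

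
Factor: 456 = 2^3*3^1*19^1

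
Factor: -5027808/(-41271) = 2^5*83^1*631^1*13757^(-1) = 1675936/13757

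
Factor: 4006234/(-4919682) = -1*3^(-1)*29^1*149^(-1)*5503^(-1)*69073^1 = -2003117/2459841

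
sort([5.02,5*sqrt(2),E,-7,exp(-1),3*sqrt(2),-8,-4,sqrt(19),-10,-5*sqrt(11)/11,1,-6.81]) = [-10,-8,-7,-6.81,-4,-5*sqrt(11)/11,exp(-1),1,E,3*sqrt(2),sqrt(19),5.02,5*sqrt(2)]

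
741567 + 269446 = 1011013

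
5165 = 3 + 5162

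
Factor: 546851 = 233^1*2347^1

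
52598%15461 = 6215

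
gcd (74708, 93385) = 18677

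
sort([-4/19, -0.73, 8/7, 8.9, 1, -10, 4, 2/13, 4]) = [-10, -0.73, -4/19, 2/13, 1, 8/7, 4, 4, 8.9]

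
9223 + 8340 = 17563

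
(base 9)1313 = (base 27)19c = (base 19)2df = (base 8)1730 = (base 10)984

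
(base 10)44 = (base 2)101100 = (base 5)134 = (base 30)1e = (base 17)2a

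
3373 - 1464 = 1909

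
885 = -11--896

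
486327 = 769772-283445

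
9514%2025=1414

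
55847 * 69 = 3853443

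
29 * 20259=587511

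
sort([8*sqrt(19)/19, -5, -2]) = [-5, -2, 8*sqrt(19)/19]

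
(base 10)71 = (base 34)23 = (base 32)27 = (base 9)78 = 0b1000111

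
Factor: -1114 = -1*2^1*557^1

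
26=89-63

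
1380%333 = 48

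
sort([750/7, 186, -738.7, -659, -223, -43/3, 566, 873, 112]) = [-738.7, -659, -223, -43/3, 750/7, 112, 186, 566, 873]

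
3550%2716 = 834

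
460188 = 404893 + 55295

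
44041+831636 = 875677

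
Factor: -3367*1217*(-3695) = 5^1*7^1*13^1*37^1*739^1*1217^1 = 15140776105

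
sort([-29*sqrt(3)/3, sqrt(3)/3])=[-29*sqrt(3)/3, sqrt(3)/3]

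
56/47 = 1 + 9/47 ≈ 1.19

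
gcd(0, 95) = 95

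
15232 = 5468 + 9764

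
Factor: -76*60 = -1*2^4*3^1*5^1*19^1 = -4560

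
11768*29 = 341272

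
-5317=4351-9668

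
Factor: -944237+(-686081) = -1*2^1*815159^1 = -1630318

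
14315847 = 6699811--7616036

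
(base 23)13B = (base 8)1141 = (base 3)211120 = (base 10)609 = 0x261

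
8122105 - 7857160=264945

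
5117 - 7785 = -2668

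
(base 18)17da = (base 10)8344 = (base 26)c8o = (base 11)62a6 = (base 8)20230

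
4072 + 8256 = 12328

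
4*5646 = 22584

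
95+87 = 182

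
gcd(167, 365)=1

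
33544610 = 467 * 71830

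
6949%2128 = 565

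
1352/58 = 23 + 9/29 ≈ 23.31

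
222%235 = 222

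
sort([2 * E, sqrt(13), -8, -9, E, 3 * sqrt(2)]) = [-9, -8, E, sqrt(13), 3 * sqrt(2), 2 * E]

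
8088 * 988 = 7990944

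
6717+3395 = 10112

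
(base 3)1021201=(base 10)937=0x3a9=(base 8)1651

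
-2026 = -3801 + 1775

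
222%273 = 222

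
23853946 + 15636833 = 39490779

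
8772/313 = 28 + 8/313≈28.03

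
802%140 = 102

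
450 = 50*9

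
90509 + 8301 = 98810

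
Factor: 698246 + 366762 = 2^4*7^1*37^1*257^1 = 1065008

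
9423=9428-5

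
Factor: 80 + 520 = 2^3 * 3^1 * 5^2 = 600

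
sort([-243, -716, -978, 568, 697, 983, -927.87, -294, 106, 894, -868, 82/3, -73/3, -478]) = [-978, -927.87, -868, -716, -478, -294, -243, -73/3, 82/3, 106, 568, 697, 894, 983]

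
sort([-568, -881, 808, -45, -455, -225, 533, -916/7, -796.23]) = [-881, -796.23, -568, -455, -225, -916/7, -45, 533, 808]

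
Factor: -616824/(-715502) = 2^2*3^2*13^1*19^(-2)*659^1*991^(-1) = 308412/357751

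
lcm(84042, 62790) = 5462730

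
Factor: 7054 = 2^1*3527^1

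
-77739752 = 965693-78705445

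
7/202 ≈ 0.0347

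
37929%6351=6174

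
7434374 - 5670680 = 1763694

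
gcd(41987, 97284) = 121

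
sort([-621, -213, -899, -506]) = [-899, -621, -506, -213]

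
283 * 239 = 67637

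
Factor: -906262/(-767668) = 2^(-1) * 7^1 * 11^(-1) * 19^1 * 73^(-1) * 239^(-1) * 3407^1 = 453131/383834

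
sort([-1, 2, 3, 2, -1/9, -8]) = [-8, -1, -1/9, 2, 2, 3]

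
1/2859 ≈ 0.000350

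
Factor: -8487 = -1 * 3^2 * 23^1 * 41^1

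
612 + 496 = 1108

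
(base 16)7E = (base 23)5B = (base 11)105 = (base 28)4E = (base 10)126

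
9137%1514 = 53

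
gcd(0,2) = 2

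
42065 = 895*47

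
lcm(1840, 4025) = 64400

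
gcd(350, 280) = 70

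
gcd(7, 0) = 7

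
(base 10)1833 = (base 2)11100101001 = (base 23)3ag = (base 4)130221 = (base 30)213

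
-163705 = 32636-196341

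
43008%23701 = 19307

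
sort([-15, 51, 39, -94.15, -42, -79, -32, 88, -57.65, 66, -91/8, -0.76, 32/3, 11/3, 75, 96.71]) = [-94.15, -79, -57.65, -42, -32, -15, -91/8, -0.76, 11/3, 32/3, 39, 51, 66, 75, 88, 96.71]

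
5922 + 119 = 6041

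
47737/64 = 745 + 57/64 ≈ 745.89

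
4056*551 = 2234856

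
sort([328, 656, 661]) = [328, 656, 661]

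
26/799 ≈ 0.0325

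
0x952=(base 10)2386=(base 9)3241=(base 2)100101010010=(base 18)76a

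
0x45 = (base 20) 39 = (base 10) 69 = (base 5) 234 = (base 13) 54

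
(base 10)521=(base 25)kl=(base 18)1ah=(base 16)209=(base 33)fq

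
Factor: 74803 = 19^1 * 31^1 * 127^1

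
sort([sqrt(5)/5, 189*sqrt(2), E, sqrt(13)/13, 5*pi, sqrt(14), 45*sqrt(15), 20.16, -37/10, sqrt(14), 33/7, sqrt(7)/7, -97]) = [-97, -37/10, sqrt(13)/13, sqrt(7)/7, sqrt(5)/5, E, sqrt(14), sqrt(14), 33/7, 5*pi, 20.16, 45*sqrt(15), 189*sqrt(2)]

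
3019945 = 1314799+1705146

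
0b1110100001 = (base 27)17b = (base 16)3a1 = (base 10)929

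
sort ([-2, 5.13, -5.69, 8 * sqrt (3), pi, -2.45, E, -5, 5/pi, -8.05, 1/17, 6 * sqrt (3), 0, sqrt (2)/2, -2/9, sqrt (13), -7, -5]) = [-8.05, -7, -5.69, -5, -5, -2.45, -2, -2/9, 0, 1/17, sqrt (2)/2, 5/pi, E, pi, sqrt (13), 5.13, 6 * sqrt (3), 8 * sqrt (3)]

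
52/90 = 26/45 ≈ 0.578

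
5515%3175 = 2340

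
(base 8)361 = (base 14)133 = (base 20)c1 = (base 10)241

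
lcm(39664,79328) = 79328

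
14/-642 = -7/321 ≈ -0.0218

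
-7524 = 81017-88541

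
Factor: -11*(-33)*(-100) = -1*2^2*3^1*5^2*11^2 = -36300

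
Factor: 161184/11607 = 2^5*23^1*53^(-1) = 736/53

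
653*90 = 58770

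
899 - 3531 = -2632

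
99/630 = 11/70 ≈ 0.157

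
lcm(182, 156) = 1092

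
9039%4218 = 603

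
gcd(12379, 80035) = 1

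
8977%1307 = 1135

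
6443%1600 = 43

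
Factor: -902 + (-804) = -1*2^1*853^1 = -1706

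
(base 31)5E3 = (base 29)66M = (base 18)G34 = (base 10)5242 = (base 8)12172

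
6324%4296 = 2028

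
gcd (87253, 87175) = 1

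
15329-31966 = -16637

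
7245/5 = 1449 = 1449.00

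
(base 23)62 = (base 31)4g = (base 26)5a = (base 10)140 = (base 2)10001100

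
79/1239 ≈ 0.0638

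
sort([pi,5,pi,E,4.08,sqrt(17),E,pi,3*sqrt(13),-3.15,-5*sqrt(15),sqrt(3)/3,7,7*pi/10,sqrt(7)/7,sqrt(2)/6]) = [-5*sqrt(15),-3.15,sqrt(2)/6,sqrt(7)/7,sqrt(3)/3,7*pi/10,E,E,pi,pi,pi,4.08,sqrt(17),5,7,3*sqrt(13)]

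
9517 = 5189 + 4328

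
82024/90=41012/45 ≈ 911.38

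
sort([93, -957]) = [-957, 93]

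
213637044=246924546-33287502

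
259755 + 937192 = 1196947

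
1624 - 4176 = -2552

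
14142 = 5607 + 8535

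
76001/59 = 1288 + 9/59 ≈ 1288.15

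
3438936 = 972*3538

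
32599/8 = 4074+7/8 ≈ 4074.88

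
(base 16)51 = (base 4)1101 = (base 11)74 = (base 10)81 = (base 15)56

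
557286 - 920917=-363631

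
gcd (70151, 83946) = 1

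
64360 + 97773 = 162133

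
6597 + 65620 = 72217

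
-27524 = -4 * 6881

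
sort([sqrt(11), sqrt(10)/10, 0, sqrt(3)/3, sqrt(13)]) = [0, sqrt(10)/10, sqrt(3)/3, sqrt(11), sqrt(13)]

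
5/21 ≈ 0.238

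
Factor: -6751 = -1*43^1*157^1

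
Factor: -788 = -1 * 2^2 * 197^1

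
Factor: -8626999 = -1 * 8626999^1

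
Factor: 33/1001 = 3^1*7^(-1)*13^(-1) = 3/91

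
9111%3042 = 3027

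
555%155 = 90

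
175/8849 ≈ 0.0198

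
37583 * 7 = 263081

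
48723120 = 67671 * 720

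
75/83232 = 25/27744 ≈ 0.000901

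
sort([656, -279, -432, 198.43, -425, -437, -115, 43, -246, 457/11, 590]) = [-437, -432, -425, -279, -246, -115, 457/11, 43, 198.43, 590, 656]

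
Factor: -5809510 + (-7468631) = -1*3^3*491783^1 = -13278141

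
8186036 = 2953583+5232453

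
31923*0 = 0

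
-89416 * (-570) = 50967120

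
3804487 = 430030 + 3374457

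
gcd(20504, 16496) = 8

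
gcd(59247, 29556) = 9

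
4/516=1/129 ≈ 0.00775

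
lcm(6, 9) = 18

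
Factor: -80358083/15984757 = -1 * 13^1 * 19^(-1) * 787^(-1) * 1069^(-1) * 6181391^1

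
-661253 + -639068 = -1300321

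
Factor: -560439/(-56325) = 3^3*5^(-2)*11^1*17^1*37^1*751^(-1) = 186813/18775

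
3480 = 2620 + 860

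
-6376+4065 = -2311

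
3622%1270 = 1082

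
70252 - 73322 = -3070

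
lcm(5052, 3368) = 10104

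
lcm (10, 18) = 90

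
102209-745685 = -643476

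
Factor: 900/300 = 3^1 = 3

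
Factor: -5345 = -1*5^1*1069^1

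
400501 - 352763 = 47738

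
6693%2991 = 711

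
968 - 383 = 585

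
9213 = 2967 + 6246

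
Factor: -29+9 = -1*2^2*5^1 = -20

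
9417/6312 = 3139/2104 ≈ 1.49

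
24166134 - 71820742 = -47654608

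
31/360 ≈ 0.0861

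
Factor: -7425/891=-1 * 3^(-1) * 5^2=-25/3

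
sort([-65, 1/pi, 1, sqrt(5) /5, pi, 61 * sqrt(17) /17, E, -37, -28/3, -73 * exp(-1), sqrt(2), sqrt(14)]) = [-65, -37, -73 * exp(-1), -28/3, 1/pi, sqrt(5) /5, 1, sqrt(2), E, pi, sqrt(14), 61 * sqrt(17) /17]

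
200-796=-596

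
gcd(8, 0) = 8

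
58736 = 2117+56619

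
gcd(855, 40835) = 5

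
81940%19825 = 2640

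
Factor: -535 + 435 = -1 * 2^2 * 5^2 = -100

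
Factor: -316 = -1*2^2*79^1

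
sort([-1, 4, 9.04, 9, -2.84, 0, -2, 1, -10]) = [-10, -2.84, -2, -1, 0, 1, 4, 9, 9.04]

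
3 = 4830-4827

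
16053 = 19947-3894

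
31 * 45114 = 1398534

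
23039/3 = 7679 + 2/3 ≈ 7679.67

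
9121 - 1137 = 7984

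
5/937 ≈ 0.00534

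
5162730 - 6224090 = -1061360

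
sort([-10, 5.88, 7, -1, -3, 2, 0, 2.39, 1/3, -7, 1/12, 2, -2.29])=[-10, -7, -3, -2.29, -1, 0, 1/12, 1/3, 2, 2, 2.39, 5.88, 7]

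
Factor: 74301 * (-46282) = -1 * 2^1 * 3^1 * 73^1 * 317^1 * 24767^1 = -3438798882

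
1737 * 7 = 12159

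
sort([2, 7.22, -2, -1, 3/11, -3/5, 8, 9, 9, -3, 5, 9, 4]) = [-3, -2, -1, -3/5, 3/11, 2, 4, 5, 7.22, 8, 9, 9, 9]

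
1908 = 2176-268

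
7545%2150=1095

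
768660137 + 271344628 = 1040004765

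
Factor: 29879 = 29879^1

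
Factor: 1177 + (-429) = 2^2 * 11^1 * 17^1 = 748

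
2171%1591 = 580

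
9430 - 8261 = 1169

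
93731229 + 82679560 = 176410789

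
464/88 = 5 + 3/11 ≈ 5.27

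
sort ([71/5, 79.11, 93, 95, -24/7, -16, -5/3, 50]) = [-16, -24/7, -5/3, 71/5, 50, 79.11, 93, 95]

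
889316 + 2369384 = 3258700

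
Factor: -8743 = -1*7^1*1249^1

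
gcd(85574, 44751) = 1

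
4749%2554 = 2195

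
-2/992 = -1/496 ≈ -0.00202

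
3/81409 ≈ 0.0000369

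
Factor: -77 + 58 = -1*19^1 = -19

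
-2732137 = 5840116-8572253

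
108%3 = 0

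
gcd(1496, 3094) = 34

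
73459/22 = 3339 + 1/22 ≈ 3339.05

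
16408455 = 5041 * 3255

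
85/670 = 17/134≈0.127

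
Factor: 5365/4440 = 2^(-3) * 3^(-1) * 29^1 = 29/24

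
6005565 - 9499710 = -3494145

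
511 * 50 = 25550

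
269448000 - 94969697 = 174478303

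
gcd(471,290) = 1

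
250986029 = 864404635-613418606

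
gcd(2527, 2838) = 1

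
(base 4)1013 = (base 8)107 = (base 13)56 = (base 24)2n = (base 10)71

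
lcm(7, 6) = 42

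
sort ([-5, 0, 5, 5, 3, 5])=[-5, 0, 3, 5, 5, 5]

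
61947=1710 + 60237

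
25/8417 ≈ 0.00297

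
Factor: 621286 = 2^1 * 310643^1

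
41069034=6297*6522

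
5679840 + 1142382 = 6822222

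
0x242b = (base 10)9259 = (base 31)9jl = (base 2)10010000101011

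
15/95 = 3/19 ≈ 0.158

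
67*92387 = 6189929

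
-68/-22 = 34/11 ≈ 3.09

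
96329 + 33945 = 130274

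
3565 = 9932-6367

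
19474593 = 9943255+9531338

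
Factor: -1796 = -1*2^2*449^1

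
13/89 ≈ 0.146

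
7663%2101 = 1360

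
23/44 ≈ 0.523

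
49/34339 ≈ 0.00143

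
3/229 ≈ 0.0131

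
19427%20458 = 19427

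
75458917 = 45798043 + 29660874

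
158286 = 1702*93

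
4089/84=1363/28 ≈ 48.68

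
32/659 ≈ 0.0486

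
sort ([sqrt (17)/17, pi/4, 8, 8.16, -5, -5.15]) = [-5.15, -5, sqrt (17)/17, pi/4, 8, 8.16]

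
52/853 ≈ 0.0610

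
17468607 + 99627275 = 117095882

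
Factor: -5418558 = -1*2^1*3^2*67^1*4493^1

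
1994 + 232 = 2226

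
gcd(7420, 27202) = 14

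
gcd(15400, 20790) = 770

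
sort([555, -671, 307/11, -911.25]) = [-911.25, -671, 307/11, 555]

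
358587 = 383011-24424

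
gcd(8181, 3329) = 1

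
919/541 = 1 + 378/541 ≈ 1.70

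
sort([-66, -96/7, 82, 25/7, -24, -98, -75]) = [-98, -75, -66, -24, -96/7, 25/7, 82]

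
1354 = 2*677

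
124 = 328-204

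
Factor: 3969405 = 3^8*5^1*11^2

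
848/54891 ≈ 0.0154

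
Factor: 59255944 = 2^3*11^1*37^1*18199^1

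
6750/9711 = 750/1079 ≈ 0.695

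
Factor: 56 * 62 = 2^4 * 7^1 * 31^1 = 3472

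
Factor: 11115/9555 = 3^1*7^(-2)*19^1 = 57/49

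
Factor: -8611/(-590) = 2^(-1)*5^(-1)*59^(-1)*79^1*109^1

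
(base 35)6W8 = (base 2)10000100011110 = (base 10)8478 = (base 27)BH0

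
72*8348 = 601056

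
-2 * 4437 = -8874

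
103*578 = 59534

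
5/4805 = 1/961 ≈ 0.00104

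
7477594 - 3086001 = 4391593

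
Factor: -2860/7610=-1 * 2^1 * 11^1 * 13^1 * 761^(-1)=-286/761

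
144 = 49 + 95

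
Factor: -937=-1*937^1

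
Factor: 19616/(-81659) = -1*2^5*37^(-1)*613^1*2207^(-1) 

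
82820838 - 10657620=72163218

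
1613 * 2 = 3226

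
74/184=37/92 ≈ 0.402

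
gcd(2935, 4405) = 5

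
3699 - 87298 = -83599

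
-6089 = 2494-8583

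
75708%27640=20428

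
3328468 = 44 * 75647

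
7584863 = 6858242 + 726621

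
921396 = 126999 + 794397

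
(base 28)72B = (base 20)DHF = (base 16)15B3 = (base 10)5555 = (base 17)123D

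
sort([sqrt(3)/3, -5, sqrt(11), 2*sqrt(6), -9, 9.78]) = [-9, -5, sqrt(3)/3, sqrt(11), 2*sqrt(6), 9.78]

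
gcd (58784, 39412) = 668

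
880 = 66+814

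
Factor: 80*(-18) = -1*2^5*3^2*5^1 = -1440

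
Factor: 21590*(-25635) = -1*2^1*3^1*5^2*17^1*127^1*1709^1 = -553459650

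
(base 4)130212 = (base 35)1ha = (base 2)11100100110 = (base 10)1830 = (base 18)5bc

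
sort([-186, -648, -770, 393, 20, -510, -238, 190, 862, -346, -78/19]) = [-770, -648, -510, -346, -238, -186, -78/19, 20, 190, 393, 862]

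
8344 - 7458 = 886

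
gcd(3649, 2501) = 41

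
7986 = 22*363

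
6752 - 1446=5306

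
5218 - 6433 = -1215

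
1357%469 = 419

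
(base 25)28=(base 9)64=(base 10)58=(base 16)3a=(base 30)1s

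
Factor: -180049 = -1*401^1*449^1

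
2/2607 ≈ 0.000767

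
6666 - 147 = 6519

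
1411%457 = 40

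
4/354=2/177 ≈ 0.0113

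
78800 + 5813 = 84613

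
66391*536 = 35585576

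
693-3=690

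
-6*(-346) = 2076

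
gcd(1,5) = 1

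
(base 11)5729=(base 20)igd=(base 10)7533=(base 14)2a61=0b1110101101101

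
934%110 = 54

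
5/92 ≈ 0.0543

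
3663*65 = 238095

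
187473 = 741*253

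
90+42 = 132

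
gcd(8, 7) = 1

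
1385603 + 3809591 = 5195194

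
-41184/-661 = 62 + 202/661 ≈ 62.31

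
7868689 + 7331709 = 15200398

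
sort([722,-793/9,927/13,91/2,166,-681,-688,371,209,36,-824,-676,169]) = [-824,-688,-681,-676,-793/9,36,91/2,927/13,166,169,209,371,722]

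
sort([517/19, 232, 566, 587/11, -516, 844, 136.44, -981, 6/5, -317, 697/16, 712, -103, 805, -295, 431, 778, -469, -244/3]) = [-981, -516, -469, -317, -295, -103, -244/3, 6/5, 517/19, 697/16, 587/11, 136.44, 232, 431, 566, 712, 778, 805, 844]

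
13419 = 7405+6014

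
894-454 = 440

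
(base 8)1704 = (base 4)33010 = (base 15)444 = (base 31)103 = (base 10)964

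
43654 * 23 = 1004042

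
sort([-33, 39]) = [-33, 39]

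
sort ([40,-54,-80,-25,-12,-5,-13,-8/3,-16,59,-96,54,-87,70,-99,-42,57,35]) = [-99,-96,-87,-80,-54,-42,-25,-16,-13,-12,-5,-8/3,35,40,54,57,59,70]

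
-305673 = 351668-657341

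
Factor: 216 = 2^3 * 3^3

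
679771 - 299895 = 379876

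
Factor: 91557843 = 3^1*13^1*29^1*80953^1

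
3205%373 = 221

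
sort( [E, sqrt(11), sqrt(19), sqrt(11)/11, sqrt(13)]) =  [sqrt(11)/11, E, sqrt(11), sqrt(13), sqrt(19)]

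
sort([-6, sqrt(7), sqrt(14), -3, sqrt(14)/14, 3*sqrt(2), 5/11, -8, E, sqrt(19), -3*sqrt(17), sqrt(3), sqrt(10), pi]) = [-3*sqrt(17), -8, -6, -3, sqrt(14)/14, 5/11, sqrt(3), sqrt(7), E, pi, sqrt(10), sqrt(14), 3*sqrt(2), sqrt(19)]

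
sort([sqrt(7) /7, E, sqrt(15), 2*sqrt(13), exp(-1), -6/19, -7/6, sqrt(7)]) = [-7/6, -6/19, exp(-1), sqrt(7) /7, sqrt(7), E, sqrt(15), 2*sqrt(13)]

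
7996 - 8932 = -936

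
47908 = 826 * 58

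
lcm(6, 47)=282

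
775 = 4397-3622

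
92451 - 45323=47128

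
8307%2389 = 1140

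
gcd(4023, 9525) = 3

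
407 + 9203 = 9610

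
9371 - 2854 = 6517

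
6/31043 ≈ 0.000193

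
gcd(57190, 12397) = 7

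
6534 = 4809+1725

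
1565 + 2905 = 4470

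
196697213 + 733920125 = 930617338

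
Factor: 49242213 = 3^2*193^1*28349^1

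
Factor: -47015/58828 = -1*2^(-2)*5^1*7^(-1)*11^(-1)*191^(-1)*9403^1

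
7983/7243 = 1 + 740/7243 ≈ 1.10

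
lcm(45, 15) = 45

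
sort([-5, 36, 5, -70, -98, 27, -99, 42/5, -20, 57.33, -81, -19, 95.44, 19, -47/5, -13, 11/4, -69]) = [-99, -98, -81, -70, -69, -20, -19, -13, -47/5, -5, 11/4, 5, 42/5, 19, 27, 36, 57.33, 95.44]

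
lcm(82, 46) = 1886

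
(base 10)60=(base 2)111100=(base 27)26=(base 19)33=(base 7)114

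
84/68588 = 21/17147 ≈ 0.00122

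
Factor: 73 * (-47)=-1 * 47^1 * 73^1=-3431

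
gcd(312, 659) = 1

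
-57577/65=-885 - 4/5=-885.80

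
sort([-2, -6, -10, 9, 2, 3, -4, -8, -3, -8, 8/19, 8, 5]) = [-10, -8, -8, -6, -4, -3, -2, 8/19, 2, 3, 5, 8, 9]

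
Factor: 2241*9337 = 3^3*83^1*9337^1 = 20924217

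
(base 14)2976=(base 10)7356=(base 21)ge6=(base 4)1302330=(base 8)16274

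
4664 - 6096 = -1432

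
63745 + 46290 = 110035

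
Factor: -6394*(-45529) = 2^1*11^1*23^1*139^1*4139^1 = 291112426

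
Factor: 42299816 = 2^3*13^1*406729^1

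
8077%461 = 240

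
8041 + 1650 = 9691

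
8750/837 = 10 + 380/837 ≈ 10.45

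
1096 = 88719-87623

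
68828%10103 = 8210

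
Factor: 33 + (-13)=2^2 * 5^1=20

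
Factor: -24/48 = -1*2^(-1) = -1/2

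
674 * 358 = 241292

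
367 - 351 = 16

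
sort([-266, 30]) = [-266, 30]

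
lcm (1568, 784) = 1568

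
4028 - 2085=1943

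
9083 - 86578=-77495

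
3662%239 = 77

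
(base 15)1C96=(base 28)7Q0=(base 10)6216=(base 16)1848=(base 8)14110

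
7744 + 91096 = 98840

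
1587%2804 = 1587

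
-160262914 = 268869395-429132309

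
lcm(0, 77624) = 0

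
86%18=14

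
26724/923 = 28 + 880/923≈28.95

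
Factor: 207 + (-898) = -1*691^1 = -691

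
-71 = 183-254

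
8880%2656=912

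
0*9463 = 0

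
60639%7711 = 6662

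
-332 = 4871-5203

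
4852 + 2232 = 7084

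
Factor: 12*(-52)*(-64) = 2^10*3^1*13^1 = 39936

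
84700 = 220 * 385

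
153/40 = 3 + 33/40 ≈ 3.83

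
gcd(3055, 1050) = 5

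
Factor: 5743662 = 2^1*3^1*19^1*50383^1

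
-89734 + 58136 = -31598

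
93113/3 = 31037 + 2/3≈31037.67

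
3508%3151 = 357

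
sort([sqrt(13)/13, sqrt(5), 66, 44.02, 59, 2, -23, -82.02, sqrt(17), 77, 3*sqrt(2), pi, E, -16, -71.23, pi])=[-82.02, -71.23, -23, -16, sqrt(13)/13, 2, sqrt(5), E, pi, pi, sqrt(17), 3*sqrt(2), 44.02, 59, 66, 77]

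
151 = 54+97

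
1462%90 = 22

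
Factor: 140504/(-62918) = -1*2^2*7^1*13^1*163^(-1) = -364/163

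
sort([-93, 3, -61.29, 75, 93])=[-93, -61.29, 3, 75, 93]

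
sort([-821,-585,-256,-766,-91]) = [-821,-766,-585,-256,-91]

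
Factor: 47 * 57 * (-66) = -1 * 2^1 * 3^2 * 11^1 * 19^1 * 47^1 = -176814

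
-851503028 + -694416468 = -1545919496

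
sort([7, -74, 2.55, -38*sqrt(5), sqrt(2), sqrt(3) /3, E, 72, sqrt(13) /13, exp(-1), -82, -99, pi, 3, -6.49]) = [-99, -38*sqrt(5), -82, -74, -6.49, sqrt(13) /13, exp(-1), sqrt(3) /3, sqrt(2), 2.55, E, 3, pi, 7, 72]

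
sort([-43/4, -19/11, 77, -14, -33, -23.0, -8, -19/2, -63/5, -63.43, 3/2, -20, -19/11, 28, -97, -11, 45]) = [-97, -63.43, -33, -23.0, -20, -14, -63/5, -11, -43/4, -19/2, -8, -19/11, -19/11, 3/2, 28, 45, 77]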